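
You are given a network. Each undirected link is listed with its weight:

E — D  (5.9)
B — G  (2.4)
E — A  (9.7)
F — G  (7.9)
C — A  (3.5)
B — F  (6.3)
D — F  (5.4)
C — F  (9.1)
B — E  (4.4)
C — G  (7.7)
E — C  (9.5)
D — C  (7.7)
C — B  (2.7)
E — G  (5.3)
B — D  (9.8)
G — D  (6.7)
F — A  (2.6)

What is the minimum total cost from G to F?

7.9

Running Dijkstra from G:
G: 0
B: 2.4  (via G)
C: 5.1  (via B)
E: 5.3  (via G)
D: 6.7  (via G)
F: 7.9  (via G)
Shortest route: G → F = 7.9.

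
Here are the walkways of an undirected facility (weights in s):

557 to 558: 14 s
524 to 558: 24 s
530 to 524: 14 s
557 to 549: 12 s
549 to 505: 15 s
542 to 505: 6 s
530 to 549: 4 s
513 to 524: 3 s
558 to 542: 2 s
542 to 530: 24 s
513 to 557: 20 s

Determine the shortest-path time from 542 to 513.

29 s

Compare a few routes:
542–505–549–530–524–513: 6+15+4+14+3 = 42
542–558–524–513: 2+24+3 = 29
542–558–557–513: 2+14+20 = 36
542–530–524–513: 24+14+3 = 41
The minimum is 29 s via 542–558–524–513.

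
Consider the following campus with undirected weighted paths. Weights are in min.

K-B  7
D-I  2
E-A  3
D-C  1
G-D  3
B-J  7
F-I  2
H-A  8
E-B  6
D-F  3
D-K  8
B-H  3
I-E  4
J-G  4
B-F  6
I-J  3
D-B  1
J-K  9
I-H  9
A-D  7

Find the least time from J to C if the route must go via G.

8 min

Shortest J→G: J–G = 4
Shortest G→C: G–D–C = 4
Total via G: 4 + 4 = 8 min.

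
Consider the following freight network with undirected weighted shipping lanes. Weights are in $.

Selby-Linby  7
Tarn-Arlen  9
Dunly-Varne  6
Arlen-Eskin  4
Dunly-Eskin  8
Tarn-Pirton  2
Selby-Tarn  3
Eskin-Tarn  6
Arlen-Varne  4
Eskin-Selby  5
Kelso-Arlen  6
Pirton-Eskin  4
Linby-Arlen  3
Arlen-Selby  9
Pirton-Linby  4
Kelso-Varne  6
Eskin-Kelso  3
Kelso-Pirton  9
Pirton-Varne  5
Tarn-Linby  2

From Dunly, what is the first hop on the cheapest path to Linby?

Varne

Enumerating some paths:
Dunly - Varne - Pirton - Linby: 6+5+4 = 15
Dunly - Varne - Pirton - Tarn - Linby: 6+5+2+2 = 15
Dunly - Varne - Arlen - Linby: 6+4+3 = 13
Cheapest is Dunly - Varne - Arlen - Linby at $13.
So from Dunly the first move is to Varne.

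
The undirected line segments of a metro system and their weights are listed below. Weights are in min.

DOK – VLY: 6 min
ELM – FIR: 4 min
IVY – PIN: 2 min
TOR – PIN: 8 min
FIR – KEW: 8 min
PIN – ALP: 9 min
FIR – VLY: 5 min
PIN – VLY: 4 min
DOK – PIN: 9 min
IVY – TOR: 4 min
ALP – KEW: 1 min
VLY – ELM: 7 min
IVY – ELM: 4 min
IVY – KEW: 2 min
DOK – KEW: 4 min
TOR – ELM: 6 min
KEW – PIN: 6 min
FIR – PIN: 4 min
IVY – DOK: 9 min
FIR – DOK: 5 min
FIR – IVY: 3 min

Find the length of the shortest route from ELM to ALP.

Shortest distances from ELM:
ELM: 0
FIR: 4  (via ELM)
IVY: 4  (via ELM)
TOR: 6  (via ELM)
KEW: 6  (via IVY)
PIN: 6  (via IVY)
ALP: 7  (via KEW)
Shortest route: ELM → IVY → KEW → ALP = 7 min.

7 min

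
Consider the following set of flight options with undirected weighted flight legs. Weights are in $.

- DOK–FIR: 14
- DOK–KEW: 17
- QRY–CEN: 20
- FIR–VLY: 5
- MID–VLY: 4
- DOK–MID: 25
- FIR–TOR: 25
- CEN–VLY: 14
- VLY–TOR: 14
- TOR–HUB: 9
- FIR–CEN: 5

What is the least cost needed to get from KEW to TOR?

$50

Candidate routes:
KEW → DOK → FIR → VLY → TOR: 17+14+5+14 = 50
KEW → DOK → FIR → TOR: 17+14+25 = 56
The minimum is $50 via KEW → DOK → FIR → VLY → TOR.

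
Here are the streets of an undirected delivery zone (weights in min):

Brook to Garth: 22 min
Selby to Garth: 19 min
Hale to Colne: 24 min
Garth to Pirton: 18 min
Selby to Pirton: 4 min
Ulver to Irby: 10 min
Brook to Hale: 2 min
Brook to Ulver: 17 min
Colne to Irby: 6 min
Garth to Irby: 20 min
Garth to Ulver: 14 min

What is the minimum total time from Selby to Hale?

43 min

Enumerating some paths:
Selby–Pirton–Garth–Ulver–Brook–Hale: 4+18+14+17+2 = 55
Selby–Pirton–Garth–Brook–Hale: 4+18+22+2 = 46
Selby–Garth–Brook–Hale: 19+22+2 = 43
Selby–Garth–Ulver–Brook–Hale: 19+14+17+2 = 52
The minimum is 43 min via Selby–Garth–Brook–Hale.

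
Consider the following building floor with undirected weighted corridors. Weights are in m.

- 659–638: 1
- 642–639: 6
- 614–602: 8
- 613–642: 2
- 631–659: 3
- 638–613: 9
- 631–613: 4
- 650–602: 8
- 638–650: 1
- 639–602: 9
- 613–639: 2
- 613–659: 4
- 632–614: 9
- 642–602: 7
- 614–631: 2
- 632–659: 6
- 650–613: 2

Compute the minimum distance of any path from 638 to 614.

6 m

Running Dijkstra from 638:
638: 0
650: 1  (via 638)
659: 1  (via 638)
613: 3  (via 650)
631: 4  (via 659)
642: 5  (via 613)
639: 5  (via 613)
614: 6  (via 631)
Shortest route: 638–659–631–614 = 6 m.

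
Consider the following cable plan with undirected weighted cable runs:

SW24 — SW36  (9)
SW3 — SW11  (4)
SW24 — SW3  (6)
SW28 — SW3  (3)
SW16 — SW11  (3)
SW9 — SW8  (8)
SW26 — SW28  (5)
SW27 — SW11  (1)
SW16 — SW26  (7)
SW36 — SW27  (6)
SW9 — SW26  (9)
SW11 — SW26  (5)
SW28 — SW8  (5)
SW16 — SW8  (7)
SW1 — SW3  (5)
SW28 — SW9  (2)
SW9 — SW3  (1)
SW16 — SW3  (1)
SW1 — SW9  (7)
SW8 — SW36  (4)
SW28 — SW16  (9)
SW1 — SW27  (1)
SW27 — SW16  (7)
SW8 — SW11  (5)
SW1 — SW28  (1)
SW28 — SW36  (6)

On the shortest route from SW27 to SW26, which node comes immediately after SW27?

SW11

Compare a few routes:
SW27 → SW11 → SW26: 1+5 = 6
SW27 → SW1 → SW28 → SW26: 1+1+5 = 7
Cheapest is SW27 → SW11 → SW26 at 6.
So from SW27 the first move is to SW11.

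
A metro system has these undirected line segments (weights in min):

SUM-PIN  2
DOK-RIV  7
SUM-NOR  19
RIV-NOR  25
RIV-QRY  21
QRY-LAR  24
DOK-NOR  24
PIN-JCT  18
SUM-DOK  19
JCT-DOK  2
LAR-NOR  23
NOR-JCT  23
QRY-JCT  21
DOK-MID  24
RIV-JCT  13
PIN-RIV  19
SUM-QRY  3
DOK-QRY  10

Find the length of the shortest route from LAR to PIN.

29 min

Compare a few routes:
LAR - QRY - DOK - SUM - PIN: 24+10+19+2 = 55
LAR - NOR - SUM - PIN: 23+19+2 = 44
LAR - QRY - SUM - PIN: 24+3+2 = 29
LAR - QRY - DOK - JCT - PIN: 24+10+2+18 = 54
The minimum is 29 min via LAR - QRY - SUM - PIN.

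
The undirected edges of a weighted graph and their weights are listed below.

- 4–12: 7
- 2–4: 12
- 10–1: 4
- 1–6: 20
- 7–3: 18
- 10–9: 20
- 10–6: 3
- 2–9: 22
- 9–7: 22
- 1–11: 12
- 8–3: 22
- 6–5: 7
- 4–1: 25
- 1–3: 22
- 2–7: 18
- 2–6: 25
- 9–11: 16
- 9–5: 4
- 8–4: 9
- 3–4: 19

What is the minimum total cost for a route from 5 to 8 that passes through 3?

Shortest 5→3: 5–6–10–1–3 = 36
Best 3 to 8: 3–8 costing 22
Total via 3: 36 + 22 = 58.

58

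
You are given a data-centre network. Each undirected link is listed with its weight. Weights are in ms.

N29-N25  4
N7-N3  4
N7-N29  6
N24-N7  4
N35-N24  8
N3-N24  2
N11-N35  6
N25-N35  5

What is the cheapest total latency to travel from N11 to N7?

18 ms

Running Dijkstra from N11:
N11: 0
N35: 6  (via N11)
N25: 11  (via N35)
N24: 14  (via N35)
N29: 15  (via N25)
N3: 16  (via N24)
N7: 18  (via N24)
Shortest route: N11–N35–N24–N7 = 18 ms.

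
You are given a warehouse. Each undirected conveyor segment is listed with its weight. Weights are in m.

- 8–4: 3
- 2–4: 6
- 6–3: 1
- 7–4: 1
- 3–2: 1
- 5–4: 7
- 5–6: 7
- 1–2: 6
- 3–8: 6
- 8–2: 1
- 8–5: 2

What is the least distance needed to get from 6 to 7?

7 m

Candidate routes:
6 - 3 - 2 - 8 - 5 - 4 - 7: 1+1+1+2+7+1 = 13
6 - 3 - 2 - 4 - 7: 1+1+6+1 = 9
6 - 3 - 8 - 4 - 7: 1+6+3+1 = 11
6 - 3 - 2 - 8 - 4 - 7: 1+1+1+3+1 = 7
The minimum is 7 m via 6 - 3 - 2 - 8 - 4 - 7.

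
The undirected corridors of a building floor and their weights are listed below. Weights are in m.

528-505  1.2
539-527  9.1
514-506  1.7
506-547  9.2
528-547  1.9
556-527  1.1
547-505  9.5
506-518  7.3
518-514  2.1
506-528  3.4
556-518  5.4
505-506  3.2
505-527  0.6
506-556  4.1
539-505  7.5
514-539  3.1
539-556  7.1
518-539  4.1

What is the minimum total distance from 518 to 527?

Running Dijkstra from 518:
518: 0
514: 2.1  (via 518)
506: 3.8  (via 514)
539: 4.1  (via 518)
556: 5.4  (via 518)
527: 6.5  (via 556)
Shortest route: 518 → 556 → 527 = 6.5 m.

6.5 m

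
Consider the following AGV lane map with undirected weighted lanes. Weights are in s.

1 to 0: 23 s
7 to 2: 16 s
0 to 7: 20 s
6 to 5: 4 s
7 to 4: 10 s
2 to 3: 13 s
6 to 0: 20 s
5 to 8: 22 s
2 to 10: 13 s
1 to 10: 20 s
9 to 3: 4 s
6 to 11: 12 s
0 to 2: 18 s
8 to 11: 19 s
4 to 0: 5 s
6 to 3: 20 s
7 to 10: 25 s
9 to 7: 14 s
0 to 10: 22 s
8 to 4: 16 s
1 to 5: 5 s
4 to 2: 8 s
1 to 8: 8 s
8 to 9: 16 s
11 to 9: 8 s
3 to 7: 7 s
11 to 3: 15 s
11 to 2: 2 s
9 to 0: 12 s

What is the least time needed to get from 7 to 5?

31 s

Compare a few routes:
7 - 3 - 6 - 5: 7+20+4 = 31
7 - 2 - 11 - 6 - 5: 16+2+12+4 = 34
Cheapest is 7 - 3 - 6 - 5 at 31 s.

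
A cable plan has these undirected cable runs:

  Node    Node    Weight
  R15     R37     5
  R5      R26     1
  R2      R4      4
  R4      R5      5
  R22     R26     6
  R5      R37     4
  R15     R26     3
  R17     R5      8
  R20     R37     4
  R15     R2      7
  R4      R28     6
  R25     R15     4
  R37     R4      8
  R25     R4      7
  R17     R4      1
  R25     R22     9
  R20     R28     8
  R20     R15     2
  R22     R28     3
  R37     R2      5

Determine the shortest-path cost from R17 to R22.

10

Shortest distances from R17:
R17: 0
R4: 1  (via R17)
R2: 5  (via R4)
R5: 6  (via R4)
R26: 7  (via R5)
R28: 7  (via R4)
R25: 8  (via R4)
R37: 9  (via R4)
R22: 10  (via R28)
Shortest route: R17–R4–R28–R22 = 10.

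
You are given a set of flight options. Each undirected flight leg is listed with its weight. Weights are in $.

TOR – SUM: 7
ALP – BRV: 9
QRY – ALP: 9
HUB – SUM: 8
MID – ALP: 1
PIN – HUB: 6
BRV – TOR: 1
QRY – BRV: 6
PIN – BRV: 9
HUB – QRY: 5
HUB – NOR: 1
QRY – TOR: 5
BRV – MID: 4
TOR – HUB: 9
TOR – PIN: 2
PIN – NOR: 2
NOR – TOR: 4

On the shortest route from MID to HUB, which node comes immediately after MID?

Compare a few routes:
MID → BRV → TOR → HUB: 4+1+9 = 14
MID → ALP → QRY → HUB: 1+9+5 = 15
MID → BRV → TOR → PIN → HUB: 4+1+2+6 = 13
MID → BRV → TOR → NOR → HUB: 4+1+4+1 = 10
Cheapest is MID → BRV → TOR → NOR → HUB at $10.
So from MID the first move is to BRV.

BRV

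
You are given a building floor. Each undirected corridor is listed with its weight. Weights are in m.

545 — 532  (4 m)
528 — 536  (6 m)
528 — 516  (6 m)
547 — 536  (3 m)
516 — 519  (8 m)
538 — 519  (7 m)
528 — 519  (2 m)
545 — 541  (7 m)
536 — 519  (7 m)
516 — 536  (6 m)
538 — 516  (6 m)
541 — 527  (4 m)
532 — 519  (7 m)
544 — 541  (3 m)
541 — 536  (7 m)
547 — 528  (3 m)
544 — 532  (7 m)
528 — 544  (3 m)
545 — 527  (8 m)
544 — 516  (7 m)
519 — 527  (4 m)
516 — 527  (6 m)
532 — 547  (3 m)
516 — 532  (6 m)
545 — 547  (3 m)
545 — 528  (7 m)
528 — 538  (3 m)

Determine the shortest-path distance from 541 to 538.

9 m

Candidate routes:
541–527–519–528–538: 4+4+2+3 = 13
541–544–528–538: 3+3+3 = 9
541–544–528–519–538: 3+3+2+7 = 15
Cheapest is 541–544–528–538 at 9 m.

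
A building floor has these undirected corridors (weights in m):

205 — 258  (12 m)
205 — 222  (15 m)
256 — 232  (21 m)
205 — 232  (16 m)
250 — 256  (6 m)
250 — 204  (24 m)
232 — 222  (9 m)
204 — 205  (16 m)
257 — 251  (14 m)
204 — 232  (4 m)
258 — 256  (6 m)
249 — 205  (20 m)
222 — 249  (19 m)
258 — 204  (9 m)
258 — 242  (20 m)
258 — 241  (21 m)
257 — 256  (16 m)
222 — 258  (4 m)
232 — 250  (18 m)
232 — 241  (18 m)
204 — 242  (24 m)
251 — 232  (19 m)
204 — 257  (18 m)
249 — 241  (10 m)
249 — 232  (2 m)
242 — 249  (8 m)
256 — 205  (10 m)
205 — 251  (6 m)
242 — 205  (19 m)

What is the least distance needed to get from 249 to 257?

Shortest distances from 249:
249: 0
232: 2  (via 249)
204: 6  (via 232)
242: 8  (via 249)
241: 10  (via 249)
222: 11  (via 232)
258: 15  (via 204)
205: 18  (via 232)
250: 20  (via 232)
251: 21  (via 232)
256: 21  (via 258)
257: 24  (via 204)
Shortest route: 249 → 232 → 204 → 257 = 24 m.

24 m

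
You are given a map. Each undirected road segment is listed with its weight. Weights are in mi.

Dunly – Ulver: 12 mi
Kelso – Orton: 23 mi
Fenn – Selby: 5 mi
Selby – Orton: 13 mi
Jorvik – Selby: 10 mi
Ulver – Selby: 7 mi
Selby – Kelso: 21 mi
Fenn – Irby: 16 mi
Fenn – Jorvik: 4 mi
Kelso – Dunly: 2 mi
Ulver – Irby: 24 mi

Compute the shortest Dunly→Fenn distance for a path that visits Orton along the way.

43 mi

Shortest Dunly→Orton: Dunly–Kelso–Orton = 25
Best Orton to Fenn: Orton–Selby–Fenn costing 18
Total via Orton: 25 + 18 = 43 mi.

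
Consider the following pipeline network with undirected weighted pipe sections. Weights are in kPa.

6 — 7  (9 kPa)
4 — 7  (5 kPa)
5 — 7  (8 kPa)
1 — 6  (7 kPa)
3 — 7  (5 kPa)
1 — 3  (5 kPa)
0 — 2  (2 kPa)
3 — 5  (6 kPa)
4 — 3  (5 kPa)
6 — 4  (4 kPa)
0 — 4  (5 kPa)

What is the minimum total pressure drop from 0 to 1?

Shortest distances from 0:
0: 0
2: 2  (via 0)
4: 5  (via 0)
6: 9  (via 4)
3: 10  (via 4)
7: 10  (via 4)
1: 15  (via 3)
Shortest route: 0 → 4 → 3 → 1 = 15 kPa.

15 kPa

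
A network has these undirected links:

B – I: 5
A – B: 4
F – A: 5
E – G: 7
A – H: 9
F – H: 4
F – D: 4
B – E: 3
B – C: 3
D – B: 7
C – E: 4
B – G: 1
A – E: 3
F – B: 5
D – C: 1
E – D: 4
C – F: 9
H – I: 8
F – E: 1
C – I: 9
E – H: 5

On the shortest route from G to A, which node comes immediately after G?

B

Candidate routes:
G–B–F–E–A: 1+5+1+3 = 10
G–B–E–A: 1+3+3 = 7
G–B–A: 1+4 = 5
G–E–A: 7+3 = 10
The minimum is 5 via G–B–A.
So from G the first move is to B.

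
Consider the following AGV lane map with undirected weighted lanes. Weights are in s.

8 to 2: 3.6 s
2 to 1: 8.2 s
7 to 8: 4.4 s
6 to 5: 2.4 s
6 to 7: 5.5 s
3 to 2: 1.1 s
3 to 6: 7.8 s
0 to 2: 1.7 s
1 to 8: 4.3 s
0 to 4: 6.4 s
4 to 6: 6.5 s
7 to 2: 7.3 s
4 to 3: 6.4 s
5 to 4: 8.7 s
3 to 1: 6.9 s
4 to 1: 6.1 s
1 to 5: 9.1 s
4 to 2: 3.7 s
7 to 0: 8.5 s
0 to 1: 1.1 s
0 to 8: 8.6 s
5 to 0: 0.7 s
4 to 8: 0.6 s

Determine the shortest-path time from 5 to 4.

6.1 s

Compare a few routes:
5–0–2–4: 0.7+1.7+3.7 = 6.1
5–0–1–8–4: 0.7+1.1+4.3+0.6 = 6.7
5–0–2–8–4: 0.7+1.7+3.6+0.6 = 6.6
Cheapest is 5–0–2–4 at 6.1 s.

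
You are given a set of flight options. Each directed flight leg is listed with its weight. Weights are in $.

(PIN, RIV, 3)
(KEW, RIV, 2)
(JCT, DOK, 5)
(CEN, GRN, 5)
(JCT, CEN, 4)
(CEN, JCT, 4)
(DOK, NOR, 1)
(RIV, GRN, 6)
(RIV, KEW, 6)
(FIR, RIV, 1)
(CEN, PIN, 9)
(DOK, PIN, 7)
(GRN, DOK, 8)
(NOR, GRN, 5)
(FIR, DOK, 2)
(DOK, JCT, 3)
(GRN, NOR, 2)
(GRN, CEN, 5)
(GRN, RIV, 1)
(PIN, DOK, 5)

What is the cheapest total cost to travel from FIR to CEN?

Candidate routes:
FIR - RIV - GRN - CEN: 1+6+5 = 12
FIR - DOK - JCT - CEN: 2+3+4 = 9
Cheapest is FIR - DOK - JCT - CEN at $9.

$9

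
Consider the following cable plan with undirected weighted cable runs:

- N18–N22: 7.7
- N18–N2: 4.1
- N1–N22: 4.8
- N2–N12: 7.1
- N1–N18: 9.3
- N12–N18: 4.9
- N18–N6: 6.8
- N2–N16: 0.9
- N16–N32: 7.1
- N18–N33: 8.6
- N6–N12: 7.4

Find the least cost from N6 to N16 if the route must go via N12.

Best N6 to N12: N6 → N12 costing 7.4
Shortest N12→N16: N12 → N2 → N16 = 8
Total via N12: 7.4 + 8 = 15.4.

15.4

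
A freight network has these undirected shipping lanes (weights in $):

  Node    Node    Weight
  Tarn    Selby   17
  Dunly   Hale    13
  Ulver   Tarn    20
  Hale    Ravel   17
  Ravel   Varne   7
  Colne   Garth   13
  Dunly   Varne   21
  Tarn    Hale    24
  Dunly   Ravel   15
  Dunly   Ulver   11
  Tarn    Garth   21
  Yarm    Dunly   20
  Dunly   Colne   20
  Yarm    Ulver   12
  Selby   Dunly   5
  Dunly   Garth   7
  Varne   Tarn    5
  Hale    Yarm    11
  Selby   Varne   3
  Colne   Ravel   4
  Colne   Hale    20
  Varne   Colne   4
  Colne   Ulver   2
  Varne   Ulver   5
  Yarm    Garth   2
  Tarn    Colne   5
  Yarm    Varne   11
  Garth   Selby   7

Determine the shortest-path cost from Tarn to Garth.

Candidate routes:
Tarn - Colne - Garth: 5+13 = 18
Tarn - Varne - Selby - Garth: 5+3+7 = 15
The minimum is $15 via Tarn - Varne - Selby - Garth.

$15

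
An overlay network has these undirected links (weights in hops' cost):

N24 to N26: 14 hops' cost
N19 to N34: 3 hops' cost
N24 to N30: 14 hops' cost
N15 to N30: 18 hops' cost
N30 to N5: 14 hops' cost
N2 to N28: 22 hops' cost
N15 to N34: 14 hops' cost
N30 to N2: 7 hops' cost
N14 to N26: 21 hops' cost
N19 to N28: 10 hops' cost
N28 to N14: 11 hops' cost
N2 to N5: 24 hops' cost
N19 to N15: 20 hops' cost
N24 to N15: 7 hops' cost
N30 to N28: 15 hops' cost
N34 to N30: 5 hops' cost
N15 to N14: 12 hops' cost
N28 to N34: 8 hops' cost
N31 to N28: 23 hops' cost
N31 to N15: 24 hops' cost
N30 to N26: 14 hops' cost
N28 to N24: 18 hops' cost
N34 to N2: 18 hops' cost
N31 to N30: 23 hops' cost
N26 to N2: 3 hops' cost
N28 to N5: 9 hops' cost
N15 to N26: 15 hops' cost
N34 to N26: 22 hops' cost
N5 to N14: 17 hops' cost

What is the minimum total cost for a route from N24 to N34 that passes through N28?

26 hops' cost

Shortest N24→N28: N24 → N28 = 18
Best N28 to N34: N28 → N34 costing 8
Total via N28: 18 + 8 = 26 hops' cost.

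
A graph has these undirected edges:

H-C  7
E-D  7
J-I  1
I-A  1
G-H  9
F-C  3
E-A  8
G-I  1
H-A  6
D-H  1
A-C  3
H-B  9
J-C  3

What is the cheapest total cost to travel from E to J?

10

Shortest distances from E:
E: 0
D: 7  (via E)
A: 8  (via E)
H: 8  (via D)
I: 9  (via A)
G: 10  (via I)
J: 10  (via I)
Shortest route: E–A–I–J = 10.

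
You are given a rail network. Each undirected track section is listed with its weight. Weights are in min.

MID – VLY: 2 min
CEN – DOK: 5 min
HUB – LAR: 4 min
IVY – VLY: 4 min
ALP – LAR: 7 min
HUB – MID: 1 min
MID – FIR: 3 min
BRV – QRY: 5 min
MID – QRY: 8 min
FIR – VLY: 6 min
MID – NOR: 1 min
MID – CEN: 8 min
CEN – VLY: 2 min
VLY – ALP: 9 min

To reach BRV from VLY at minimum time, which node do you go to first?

MID

Compare a few routes:
VLY - MID - QRY - BRV: 2+8+5 = 15
VLY - FIR - MID - QRY - BRV: 6+3+8+5 = 22
VLY - CEN - MID - QRY - BRV: 2+8+8+5 = 23
Cheapest is VLY - MID - QRY - BRV at 15 min.
So from VLY the first move is to MID.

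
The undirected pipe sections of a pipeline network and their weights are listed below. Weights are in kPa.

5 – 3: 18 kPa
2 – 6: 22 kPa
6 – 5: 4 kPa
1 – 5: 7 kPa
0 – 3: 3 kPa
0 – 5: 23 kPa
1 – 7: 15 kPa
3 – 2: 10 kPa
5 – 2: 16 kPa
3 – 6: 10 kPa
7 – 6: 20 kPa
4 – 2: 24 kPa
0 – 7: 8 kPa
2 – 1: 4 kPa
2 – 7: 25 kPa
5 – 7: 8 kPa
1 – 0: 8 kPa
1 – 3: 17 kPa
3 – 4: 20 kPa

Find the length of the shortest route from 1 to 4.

Settle nodes by increasing distance from 1:
1: 0
2: 4  (via 1)
5: 7  (via 1)
0: 8  (via 1)
3: 11  (via 0)
6: 11  (via 5)
7: 15  (via 1)
4: 28  (via 2)
Shortest route: 1 → 2 → 4 = 28 kPa.

28 kPa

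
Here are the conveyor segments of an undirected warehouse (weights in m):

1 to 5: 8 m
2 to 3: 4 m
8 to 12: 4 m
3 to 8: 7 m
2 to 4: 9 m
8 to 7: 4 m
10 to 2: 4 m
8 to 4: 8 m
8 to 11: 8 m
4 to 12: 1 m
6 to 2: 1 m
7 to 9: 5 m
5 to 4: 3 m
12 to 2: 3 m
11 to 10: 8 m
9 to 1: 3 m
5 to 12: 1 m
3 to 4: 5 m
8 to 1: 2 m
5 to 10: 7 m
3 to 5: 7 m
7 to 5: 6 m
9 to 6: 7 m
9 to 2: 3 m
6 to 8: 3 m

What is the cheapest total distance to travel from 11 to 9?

Enumerating some paths:
11 → 8 → 1 → 9: 8+2+3 = 13
11 → 8 → 7 → 9: 8+4+5 = 17
11 → 8 → 6 → 2 → 9: 8+3+1+3 = 15
11 → 10 → 2 → 9: 8+4+3 = 15
The minimum is 13 m via 11 → 8 → 1 → 9.

13 m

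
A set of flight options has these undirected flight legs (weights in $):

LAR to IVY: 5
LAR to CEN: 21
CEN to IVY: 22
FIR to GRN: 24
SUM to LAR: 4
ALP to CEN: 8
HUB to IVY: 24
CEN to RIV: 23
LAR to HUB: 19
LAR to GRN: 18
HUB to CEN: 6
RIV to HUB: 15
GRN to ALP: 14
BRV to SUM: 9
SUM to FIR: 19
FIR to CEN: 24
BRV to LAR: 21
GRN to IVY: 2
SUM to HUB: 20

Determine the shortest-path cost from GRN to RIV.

$41

Settle nodes by increasing distance from GRN:
GRN: 0
IVY: 2  (via GRN)
LAR: 7  (via IVY)
SUM: 11  (via LAR)
ALP: 14  (via GRN)
BRV: 20  (via SUM)
CEN: 22  (via ALP)
FIR: 24  (via GRN)
HUB: 26  (via IVY)
RIV: 41  (via HUB)
Shortest route: GRN → IVY → HUB → RIV = $41.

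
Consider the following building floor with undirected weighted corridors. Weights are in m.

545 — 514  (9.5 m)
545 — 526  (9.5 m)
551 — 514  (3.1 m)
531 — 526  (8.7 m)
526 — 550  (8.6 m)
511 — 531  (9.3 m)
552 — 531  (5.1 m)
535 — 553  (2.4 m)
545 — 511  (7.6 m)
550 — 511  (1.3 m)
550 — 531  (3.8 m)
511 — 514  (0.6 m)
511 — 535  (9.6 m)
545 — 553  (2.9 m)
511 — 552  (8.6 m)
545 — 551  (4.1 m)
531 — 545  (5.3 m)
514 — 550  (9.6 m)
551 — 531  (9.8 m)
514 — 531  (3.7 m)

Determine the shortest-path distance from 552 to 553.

Running Dijkstra from 552:
552: 0
531: 5.1  (via 552)
511: 8.6  (via 552)
514: 8.8  (via 531)
550: 8.9  (via 531)
545: 10.4  (via 531)
551: 11.9  (via 514)
553: 13.3  (via 545)
Shortest route: 552 → 531 → 545 → 553 = 13.3 m.

13.3 m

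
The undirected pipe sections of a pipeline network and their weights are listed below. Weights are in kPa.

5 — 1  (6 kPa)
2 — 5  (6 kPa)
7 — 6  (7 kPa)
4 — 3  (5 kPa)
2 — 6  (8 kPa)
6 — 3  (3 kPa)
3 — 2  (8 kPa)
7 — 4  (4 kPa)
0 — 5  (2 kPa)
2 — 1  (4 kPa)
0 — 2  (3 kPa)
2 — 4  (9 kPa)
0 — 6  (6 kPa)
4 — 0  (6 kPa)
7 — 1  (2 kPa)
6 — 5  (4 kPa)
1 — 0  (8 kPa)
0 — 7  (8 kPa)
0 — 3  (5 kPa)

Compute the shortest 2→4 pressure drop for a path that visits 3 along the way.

13 kPa

Shortest 2→3: 2 → 3 = 8
Shortest 3→4: 3 → 4 = 5
Total via 3: 8 + 5 = 13 kPa.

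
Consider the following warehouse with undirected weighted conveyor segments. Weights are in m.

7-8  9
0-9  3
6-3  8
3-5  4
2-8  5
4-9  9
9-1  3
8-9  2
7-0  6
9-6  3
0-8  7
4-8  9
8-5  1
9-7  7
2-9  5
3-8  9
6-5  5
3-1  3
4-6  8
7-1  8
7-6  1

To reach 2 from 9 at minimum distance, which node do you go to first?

2

Candidate routes:
9–2: 5 = 5
9–8–2: 2+5 = 7
The minimum is 5 m via 9–2.
So from 9 the first move is to 2.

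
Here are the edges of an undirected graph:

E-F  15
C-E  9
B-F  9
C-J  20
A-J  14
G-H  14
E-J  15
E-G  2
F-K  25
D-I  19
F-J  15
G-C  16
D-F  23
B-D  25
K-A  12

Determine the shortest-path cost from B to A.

38

Running Dijkstra from B:
B: 0
F: 9  (via B)
E: 24  (via F)
J: 24  (via F)
D: 25  (via B)
G: 26  (via E)
C: 33  (via E)
K: 34  (via F)
A: 38  (via J)
Shortest route: B–F–J–A = 38.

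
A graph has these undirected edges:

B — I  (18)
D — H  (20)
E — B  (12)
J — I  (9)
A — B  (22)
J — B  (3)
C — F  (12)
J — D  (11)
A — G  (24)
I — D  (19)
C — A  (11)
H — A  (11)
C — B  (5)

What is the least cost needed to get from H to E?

Compare a few routes:
H - A - B - E: 11+22+12 = 45
H - D - J - B - E: 20+11+3+12 = 46
H - A - C - B - E: 11+11+5+12 = 39
Cheapest is H - A - C - B - E at 39.

39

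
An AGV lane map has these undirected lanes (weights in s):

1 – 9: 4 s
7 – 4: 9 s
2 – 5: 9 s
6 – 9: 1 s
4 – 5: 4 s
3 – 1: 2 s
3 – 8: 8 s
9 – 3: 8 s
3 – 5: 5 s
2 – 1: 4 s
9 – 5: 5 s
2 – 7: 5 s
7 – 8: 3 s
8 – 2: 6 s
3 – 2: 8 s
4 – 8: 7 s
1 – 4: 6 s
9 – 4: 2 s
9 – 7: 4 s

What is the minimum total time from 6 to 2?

9 s

Settle nodes by increasing distance from 6:
6: 0
9: 1  (via 6)
4: 3  (via 9)
1: 5  (via 9)
7: 5  (via 9)
5: 6  (via 9)
3: 7  (via 1)
8: 8  (via 7)
2: 9  (via 1)
Shortest route: 6–9–1–2 = 9 s.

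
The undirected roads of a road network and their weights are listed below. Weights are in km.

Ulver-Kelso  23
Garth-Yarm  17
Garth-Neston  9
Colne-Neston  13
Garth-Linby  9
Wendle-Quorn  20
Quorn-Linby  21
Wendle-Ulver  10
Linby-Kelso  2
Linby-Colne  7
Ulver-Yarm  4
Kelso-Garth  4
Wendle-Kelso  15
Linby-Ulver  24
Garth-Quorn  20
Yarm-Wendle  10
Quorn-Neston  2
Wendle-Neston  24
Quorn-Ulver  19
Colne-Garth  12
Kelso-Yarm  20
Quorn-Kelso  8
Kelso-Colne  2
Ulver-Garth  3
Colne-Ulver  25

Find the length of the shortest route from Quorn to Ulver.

14 km

Enumerating some paths:
Quorn → Kelso → Garth → Ulver: 8+4+3 = 15
Quorn → Neston → Garth → Ulver: 2+9+3 = 14
The minimum is 14 km via Quorn → Neston → Garth → Ulver.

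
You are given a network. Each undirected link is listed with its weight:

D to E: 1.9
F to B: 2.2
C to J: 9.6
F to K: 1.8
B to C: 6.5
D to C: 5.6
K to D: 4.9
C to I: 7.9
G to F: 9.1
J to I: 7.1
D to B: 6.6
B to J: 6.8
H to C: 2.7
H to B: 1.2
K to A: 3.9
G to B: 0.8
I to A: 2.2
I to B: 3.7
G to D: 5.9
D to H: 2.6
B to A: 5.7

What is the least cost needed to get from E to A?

Running Dijkstra from E:
E: 0
D: 1.9  (via E)
H: 4.5  (via D)
B: 5.7  (via H)
G: 6.5  (via B)
K: 6.8  (via D)
C: 7.2  (via H)
F: 7.9  (via B)
I: 9.4  (via B)
A: 10.7  (via K)
Shortest route: E–D–K–A = 10.7.

10.7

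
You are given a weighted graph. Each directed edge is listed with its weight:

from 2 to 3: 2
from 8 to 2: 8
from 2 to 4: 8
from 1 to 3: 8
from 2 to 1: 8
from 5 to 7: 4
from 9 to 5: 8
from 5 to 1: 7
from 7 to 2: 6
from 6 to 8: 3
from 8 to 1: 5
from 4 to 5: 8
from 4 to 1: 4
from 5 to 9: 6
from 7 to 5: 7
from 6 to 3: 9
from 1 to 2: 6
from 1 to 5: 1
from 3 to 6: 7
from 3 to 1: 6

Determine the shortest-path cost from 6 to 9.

15

Shortest distances from 6:
6: 0
8: 3  (via 6)
1: 8  (via 8)
3: 9  (via 6)
5: 9  (via 1)
2: 11  (via 8)
7: 13  (via 5)
9: 15  (via 5)
Shortest route: 6 → 8 → 1 → 5 → 9 = 15.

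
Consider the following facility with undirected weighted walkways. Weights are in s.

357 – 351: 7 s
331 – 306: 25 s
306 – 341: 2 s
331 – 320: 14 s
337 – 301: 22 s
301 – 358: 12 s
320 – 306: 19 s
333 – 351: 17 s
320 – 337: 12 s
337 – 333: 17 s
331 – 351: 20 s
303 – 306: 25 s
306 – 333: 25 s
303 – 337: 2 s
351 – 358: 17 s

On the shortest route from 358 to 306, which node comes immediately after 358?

351

Compare a few routes:
358–351–333–306: 17+17+25 = 59
358–301–337–303–306: 12+22+2+25 = 61
Cheapest is 358–351–333–306 at 59 s.
So from 358 the first move is to 351.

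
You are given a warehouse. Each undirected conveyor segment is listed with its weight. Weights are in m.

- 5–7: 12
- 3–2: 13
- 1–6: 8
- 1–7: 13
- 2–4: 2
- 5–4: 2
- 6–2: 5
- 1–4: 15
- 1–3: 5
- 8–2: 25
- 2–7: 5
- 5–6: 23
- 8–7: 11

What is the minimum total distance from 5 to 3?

Settle nodes by increasing distance from 5:
5: 0
4: 2  (via 5)
2: 4  (via 4)
6: 9  (via 2)
7: 9  (via 2)
1: 17  (via 4)
3: 17  (via 2)
Shortest route: 5–4–2–3 = 17 m.

17 m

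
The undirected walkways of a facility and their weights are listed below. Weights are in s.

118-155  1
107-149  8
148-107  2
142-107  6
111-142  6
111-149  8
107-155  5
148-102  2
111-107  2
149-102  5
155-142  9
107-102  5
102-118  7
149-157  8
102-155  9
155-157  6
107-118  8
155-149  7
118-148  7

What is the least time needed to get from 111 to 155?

Shortest distances from 111:
111: 0
107: 2  (via 111)
148: 4  (via 107)
102: 6  (via 148)
142: 6  (via 111)
155: 7  (via 107)
Shortest route: 111–107–155 = 7 s.

7 s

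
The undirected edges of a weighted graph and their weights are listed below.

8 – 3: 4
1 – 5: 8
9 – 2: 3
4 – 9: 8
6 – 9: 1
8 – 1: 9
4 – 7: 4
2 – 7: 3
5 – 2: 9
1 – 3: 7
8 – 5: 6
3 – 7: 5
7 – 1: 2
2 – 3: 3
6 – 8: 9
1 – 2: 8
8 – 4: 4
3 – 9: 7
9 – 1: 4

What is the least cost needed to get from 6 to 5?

Compare a few routes:
6–9–2–7–1–5: 1+3+3+2+8 = 17
6–9–2–3–8–5: 1+3+3+4+6 = 17
6–9–2–5: 1+3+9 = 13
6–8–5: 9+6 = 15
Cheapest is 6–9–2–5 at 13.

13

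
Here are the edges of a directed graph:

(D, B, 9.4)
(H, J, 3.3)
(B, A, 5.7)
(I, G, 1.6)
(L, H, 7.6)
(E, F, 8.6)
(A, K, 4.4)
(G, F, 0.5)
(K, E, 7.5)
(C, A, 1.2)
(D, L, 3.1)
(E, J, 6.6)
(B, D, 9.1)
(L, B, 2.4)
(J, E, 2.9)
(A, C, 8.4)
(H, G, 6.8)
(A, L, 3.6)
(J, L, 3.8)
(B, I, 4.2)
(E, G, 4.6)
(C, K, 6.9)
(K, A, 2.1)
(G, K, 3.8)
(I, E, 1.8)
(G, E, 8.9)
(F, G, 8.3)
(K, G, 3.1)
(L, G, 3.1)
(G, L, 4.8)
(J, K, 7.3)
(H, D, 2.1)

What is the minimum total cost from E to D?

19.1

Enumerating some paths:
E → J → L → H → D: 6.6+3.8+7.6+2.1 = 20.1
E → G → L → H → D: 4.6+4.8+7.6+2.1 = 19.1
Cheapest is E → G → L → H → D at 19.1.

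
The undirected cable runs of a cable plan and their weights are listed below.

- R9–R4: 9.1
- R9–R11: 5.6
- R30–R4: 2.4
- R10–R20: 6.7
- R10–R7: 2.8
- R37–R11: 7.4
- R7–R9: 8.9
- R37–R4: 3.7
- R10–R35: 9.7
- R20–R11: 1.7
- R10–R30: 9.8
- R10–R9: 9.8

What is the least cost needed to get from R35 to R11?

18.1

Settle nodes by increasing distance from R35:
R35: 0
R10: 9.7  (via R35)
R7: 12.5  (via R10)
R20: 16.4  (via R10)
R11: 18.1  (via R20)
Shortest route: R35–R10–R20–R11 = 18.1.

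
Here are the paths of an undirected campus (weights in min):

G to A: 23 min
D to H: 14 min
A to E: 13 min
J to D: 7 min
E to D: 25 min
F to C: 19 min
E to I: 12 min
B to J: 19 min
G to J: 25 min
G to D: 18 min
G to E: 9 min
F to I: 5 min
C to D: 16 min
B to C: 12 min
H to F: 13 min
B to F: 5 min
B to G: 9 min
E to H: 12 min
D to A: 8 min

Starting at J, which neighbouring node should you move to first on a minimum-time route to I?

B

Candidate routes:
J - D - H - F - I: 7+14+13+5 = 39
J - B - F - I: 19+5+5 = 29
The minimum is 29 min via J - B - F - I.
So from J the first move is to B.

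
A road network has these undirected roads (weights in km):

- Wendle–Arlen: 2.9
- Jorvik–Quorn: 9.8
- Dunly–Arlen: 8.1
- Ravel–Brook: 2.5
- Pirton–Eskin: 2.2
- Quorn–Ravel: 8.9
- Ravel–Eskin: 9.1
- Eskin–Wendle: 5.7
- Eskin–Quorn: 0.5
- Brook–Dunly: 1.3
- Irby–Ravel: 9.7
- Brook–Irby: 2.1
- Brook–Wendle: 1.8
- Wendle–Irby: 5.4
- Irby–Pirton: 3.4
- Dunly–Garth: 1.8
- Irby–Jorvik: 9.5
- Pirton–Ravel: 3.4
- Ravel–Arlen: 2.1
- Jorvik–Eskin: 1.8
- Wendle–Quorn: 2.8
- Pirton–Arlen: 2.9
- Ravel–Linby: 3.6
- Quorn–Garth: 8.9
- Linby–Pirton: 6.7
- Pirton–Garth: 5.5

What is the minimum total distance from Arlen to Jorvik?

Settle nodes by increasing distance from Arlen:
Arlen: 0
Ravel: 2.1  (via Arlen)
Pirton: 2.9  (via Arlen)
Wendle: 2.9  (via Arlen)
Brook: 4.6  (via Ravel)
Eskin: 5.1  (via Pirton)
Quorn: 5.6  (via Eskin)
Linby: 5.7  (via Ravel)
Dunly: 5.9  (via Brook)
Irby: 6.3  (via Pirton)
Jorvik: 6.9  (via Eskin)
Shortest route: Arlen–Pirton–Eskin–Jorvik = 6.9 km.

6.9 km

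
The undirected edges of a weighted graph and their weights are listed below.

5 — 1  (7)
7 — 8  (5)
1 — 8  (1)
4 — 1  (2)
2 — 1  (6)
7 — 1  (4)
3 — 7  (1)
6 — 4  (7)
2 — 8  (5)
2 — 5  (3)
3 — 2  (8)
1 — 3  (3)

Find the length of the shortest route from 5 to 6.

Running Dijkstra from 5:
5: 0
2: 3  (via 5)
1: 7  (via 5)
8: 8  (via 2)
4: 9  (via 1)
3: 10  (via 1)
7: 11  (via 1)
6: 16  (via 4)
Shortest route: 5–1–4–6 = 16.

16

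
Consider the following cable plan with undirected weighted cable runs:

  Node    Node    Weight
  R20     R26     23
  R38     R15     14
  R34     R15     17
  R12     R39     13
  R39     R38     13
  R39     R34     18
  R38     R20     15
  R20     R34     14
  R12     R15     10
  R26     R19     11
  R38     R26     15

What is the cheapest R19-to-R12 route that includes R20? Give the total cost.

Best R19 to R20: R19 → R26 → R20 costing 34
Best R20 to R12: R20 → R38 → R15 → R12 costing 39
Total via R20: 34 + 39 = 73.

73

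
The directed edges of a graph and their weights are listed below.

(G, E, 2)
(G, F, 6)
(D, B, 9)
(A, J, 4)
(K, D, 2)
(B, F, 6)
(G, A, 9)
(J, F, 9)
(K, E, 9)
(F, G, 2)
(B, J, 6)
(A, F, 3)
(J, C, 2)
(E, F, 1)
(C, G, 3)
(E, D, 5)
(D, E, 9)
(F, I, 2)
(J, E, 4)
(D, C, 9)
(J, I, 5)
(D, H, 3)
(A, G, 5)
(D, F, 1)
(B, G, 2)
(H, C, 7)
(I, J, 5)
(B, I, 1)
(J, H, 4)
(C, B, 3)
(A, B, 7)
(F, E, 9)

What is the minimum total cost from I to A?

Settle nodes by increasing distance from I:
I: 0
J: 5  (via I)
C: 7  (via J)
E: 9  (via J)
H: 9  (via J)
B: 10  (via C)
F: 10  (via E)
G: 10  (via C)
D: 14  (via E)
A: 19  (via G)
Shortest route: I–J–C–G–A = 19.

19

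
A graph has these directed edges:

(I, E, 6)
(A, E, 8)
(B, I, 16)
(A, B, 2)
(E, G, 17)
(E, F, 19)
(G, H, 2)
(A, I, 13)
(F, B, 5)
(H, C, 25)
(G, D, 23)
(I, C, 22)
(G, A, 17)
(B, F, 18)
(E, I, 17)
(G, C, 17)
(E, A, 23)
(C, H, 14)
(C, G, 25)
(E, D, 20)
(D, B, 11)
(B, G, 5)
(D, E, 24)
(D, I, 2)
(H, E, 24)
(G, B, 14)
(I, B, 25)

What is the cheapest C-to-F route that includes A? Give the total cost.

Best C to A: C–G–A costing 42
Shortest A→F: A–B–F = 20
Total via A: 42 + 20 = 62.

62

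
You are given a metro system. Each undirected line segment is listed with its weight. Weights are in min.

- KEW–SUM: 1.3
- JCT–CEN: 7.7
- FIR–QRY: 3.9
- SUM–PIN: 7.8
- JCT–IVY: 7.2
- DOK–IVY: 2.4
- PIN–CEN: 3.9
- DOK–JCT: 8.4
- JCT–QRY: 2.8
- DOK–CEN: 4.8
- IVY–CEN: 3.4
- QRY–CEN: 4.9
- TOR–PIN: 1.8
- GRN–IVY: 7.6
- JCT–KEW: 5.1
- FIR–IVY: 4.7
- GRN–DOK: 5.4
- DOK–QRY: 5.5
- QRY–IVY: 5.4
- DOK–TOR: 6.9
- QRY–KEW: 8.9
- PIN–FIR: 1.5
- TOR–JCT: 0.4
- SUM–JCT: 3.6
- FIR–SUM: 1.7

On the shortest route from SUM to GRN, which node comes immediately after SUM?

Candidate routes:
SUM → FIR → QRY → DOK → GRN: 1.7+3.9+5.5+5.4 = 16.5
SUM → JCT → TOR → DOK → GRN: 3.6+0.4+6.9+5.4 = 16.3
SUM → FIR → IVY → GRN: 1.7+4.7+7.6 = 14
SUM → FIR → IVY → DOK → GRN: 1.7+4.7+2.4+5.4 = 14.2
The minimum is 14 min via SUM → FIR → IVY → GRN.
So from SUM the first move is to FIR.

FIR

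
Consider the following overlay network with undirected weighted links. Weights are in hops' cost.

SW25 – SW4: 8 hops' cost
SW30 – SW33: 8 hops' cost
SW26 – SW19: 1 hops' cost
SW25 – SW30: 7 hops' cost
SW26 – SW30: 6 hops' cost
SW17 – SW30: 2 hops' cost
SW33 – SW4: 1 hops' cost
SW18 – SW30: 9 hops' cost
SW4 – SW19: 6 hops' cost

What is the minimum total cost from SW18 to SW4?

18 hops' cost

Compare a few routes:
SW18 → SW30 → SW26 → SW19 → SW4: 9+6+1+6 = 22
SW18 → SW30 → SW33 → SW4: 9+8+1 = 18
Cheapest is SW18 → SW30 → SW33 → SW4 at 18 hops' cost.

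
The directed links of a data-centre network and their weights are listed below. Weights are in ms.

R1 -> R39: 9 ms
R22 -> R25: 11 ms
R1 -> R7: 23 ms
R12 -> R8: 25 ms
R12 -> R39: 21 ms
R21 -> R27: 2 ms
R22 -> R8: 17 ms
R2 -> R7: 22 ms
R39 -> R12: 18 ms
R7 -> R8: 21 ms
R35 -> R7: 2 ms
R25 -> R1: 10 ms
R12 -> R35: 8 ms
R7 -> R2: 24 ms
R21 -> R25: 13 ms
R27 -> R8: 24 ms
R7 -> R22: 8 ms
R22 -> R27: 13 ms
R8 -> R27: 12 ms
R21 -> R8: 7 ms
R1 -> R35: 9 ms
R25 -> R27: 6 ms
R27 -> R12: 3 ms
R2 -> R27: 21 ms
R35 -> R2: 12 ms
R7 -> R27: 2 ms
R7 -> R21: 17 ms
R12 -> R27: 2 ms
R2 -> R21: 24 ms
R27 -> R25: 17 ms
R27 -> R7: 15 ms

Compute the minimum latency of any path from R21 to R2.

Settle nodes by increasing distance from R21:
R21: 0
R27: 2  (via R21)
R12: 5  (via R27)
R8: 7  (via R21)
R35: 13  (via R12)
R25: 13  (via R21)
R7: 15  (via R35)
R22: 23  (via R7)
R1: 23  (via R25)
R2: 25  (via R35)
Shortest route: R21 → R27 → R12 → R35 → R2 = 25 ms.

25 ms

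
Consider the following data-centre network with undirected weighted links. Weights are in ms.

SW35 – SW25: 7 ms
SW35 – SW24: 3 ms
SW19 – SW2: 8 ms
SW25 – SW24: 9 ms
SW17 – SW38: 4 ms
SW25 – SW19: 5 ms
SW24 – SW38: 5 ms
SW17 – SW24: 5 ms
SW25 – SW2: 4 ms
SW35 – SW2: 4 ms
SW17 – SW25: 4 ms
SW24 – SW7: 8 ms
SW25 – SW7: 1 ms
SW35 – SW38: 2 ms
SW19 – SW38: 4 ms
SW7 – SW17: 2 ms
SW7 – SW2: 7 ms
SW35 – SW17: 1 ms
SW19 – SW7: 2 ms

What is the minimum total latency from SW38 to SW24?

Settle nodes by increasing distance from SW38:
SW38: 0
SW35: 2  (via SW38)
SW17: 3  (via SW35)
SW19: 4  (via SW38)
SW7: 5  (via SW17)
SW24: 5  (via SW38)
Shortest route: SW38–SW24 = 5 ms.

5 ms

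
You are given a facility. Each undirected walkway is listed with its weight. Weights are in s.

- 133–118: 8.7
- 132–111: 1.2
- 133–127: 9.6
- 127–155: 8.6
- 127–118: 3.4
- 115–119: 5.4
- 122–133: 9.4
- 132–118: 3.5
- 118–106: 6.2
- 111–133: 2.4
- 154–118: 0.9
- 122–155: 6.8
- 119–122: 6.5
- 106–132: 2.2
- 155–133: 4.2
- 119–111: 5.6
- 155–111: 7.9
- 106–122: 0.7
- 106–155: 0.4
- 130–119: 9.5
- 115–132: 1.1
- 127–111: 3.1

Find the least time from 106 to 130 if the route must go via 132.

Best 106 to 132: 106 → 132 costing 2.2
Shortest 132→130: 132 → 115 → 119 → 130 = 16
Total via 132: 2.2 + 16 = 18.2 s.

18.2 s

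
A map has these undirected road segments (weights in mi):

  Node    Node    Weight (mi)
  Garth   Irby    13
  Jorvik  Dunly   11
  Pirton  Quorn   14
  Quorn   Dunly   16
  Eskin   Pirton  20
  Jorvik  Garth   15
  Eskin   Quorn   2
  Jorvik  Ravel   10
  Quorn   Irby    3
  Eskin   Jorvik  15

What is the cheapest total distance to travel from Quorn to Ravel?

27 mi

Settle nodes by increasing distance from Quorn:
Quorn: 0
Eskin: 2  (via Quorn)
Irby: 3  (via Quorn)
Pirton: 14  (via Quorn)
Garth: 16  (via Irby)
Dunly: 16  (via Quorn)
Jorvik: 17  (via Eskin)
Ravel: 27  (via Jorvik)
Shortest route: Quorn → Eskin → Jorvik → Ravel = 27 mi.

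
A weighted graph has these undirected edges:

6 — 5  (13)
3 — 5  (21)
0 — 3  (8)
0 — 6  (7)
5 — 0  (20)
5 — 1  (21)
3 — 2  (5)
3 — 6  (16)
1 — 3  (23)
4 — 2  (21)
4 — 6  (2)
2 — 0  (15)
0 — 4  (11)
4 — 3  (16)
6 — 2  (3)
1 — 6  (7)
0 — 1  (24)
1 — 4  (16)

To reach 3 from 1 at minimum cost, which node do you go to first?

6

Candidate routes:
1–6–0–3: 7+7+8 = 22
1–3: 23 = 23
1–6–2–3: 7+3+5 = 15
1–6–3: 7+16 = 23
The minimum is 15 via 1–6–2–3.
So from 1 the first move is to 6.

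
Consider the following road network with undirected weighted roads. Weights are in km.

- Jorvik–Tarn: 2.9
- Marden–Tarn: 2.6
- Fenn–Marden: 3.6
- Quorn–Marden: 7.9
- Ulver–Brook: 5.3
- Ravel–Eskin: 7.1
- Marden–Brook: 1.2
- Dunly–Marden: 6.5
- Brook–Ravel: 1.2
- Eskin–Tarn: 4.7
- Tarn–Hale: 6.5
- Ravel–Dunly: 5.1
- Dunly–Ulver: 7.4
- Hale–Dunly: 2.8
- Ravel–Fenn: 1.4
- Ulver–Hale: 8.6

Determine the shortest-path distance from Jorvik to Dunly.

Compare a few routes:
Jorvik → Tarn → Hale → Dunly: 2.9+6.5+2.8 = 12.2
Jorvik → Tarn → Marden → Brook → Ravel → Dunly: 2.9+2.6+1.2+1.2+5.1 = 13
Jorvik → Tarn → Marden → Dunly: 2.9+2.6+6.5 = 12
Jorvik → Tarn → Marden → Fenn → Ravel → Dunly: 2.9+2.6+3.6+1.4+5.1 = 15.6
The minimum is 12 km via Jorvik → Tarn → Marden → Dunly.

12 km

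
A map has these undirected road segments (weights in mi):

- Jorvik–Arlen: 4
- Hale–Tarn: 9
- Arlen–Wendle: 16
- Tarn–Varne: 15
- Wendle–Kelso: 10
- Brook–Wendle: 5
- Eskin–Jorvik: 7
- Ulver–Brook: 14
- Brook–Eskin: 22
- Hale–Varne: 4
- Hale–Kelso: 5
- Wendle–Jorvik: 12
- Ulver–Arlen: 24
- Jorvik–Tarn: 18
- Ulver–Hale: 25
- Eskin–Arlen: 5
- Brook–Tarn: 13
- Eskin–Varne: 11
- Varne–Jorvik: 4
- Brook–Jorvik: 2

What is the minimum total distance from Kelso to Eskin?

20 mi

Shortest distances from Kelso:
Kelso: 0
Hale: 5  (via Kelso)
Varne: 9  (via Hale)
Wendle: 10  (via Kelso)
Jorvik: 13  (via Varne)
Tarn: 14  (via Hale)
Brook: 15  (via Wendle)
Arlen: 17  (via Jorvik)
Eskin: 20  (via Varne)
Shortest route: Kelso → Hale → Varne → Eskin = 20 mi.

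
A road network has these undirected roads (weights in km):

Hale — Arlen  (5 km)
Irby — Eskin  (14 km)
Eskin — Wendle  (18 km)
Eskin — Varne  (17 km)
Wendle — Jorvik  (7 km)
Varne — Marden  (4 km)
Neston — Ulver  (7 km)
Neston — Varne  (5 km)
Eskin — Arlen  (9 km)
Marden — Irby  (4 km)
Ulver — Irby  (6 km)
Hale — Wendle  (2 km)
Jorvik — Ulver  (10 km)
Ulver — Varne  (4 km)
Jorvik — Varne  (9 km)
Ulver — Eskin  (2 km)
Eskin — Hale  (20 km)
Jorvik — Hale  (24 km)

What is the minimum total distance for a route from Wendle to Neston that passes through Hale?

Shortest Wendle→Hale: Wendle → Hale = 2
Best Hale to Neston: Hale → Arlen → Eskin → Ulver → Neston costing 23
Total via Hale: 2 + 23 = 25 km.

25 km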